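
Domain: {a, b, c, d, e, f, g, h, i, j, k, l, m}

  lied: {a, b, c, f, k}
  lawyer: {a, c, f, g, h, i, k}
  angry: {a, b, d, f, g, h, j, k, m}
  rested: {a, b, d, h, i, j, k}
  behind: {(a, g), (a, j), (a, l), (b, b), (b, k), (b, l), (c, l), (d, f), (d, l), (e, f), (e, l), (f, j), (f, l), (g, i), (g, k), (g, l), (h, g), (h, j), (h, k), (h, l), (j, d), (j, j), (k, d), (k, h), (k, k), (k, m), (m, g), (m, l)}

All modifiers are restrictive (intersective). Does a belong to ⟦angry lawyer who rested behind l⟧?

⟦who rested⟧ = ⟦rested⟧ = {a, b, d, h, i, j, k}
⟦behind l⟧ = {x : ⟨x, l⟩ ∈ ⟦behind⟧} = {a, b, c, d, e, f, g, h, m}
⟦lawyer⟧ = {a, c, f, g, h, i, k}
… ∩ ⟦who rested⟧ = {a, c, f, g, h, i, k} ∩ {a, b, d, h, i, j, k} = {a, h, i, k}
… ∩ ⟦behind l⟧ = {a, h, i, k} ∩ {a, b, c, d, e, f, g, h, m} = {a, h}
… ∩ ⟦angry⟧ = {a, h} ∩ {a, b, d, f, g, h, j, k, m} = {a, h}
⟦angry lawyer who rested behind l⟧ = {a, h}; a ∈ this set.

yes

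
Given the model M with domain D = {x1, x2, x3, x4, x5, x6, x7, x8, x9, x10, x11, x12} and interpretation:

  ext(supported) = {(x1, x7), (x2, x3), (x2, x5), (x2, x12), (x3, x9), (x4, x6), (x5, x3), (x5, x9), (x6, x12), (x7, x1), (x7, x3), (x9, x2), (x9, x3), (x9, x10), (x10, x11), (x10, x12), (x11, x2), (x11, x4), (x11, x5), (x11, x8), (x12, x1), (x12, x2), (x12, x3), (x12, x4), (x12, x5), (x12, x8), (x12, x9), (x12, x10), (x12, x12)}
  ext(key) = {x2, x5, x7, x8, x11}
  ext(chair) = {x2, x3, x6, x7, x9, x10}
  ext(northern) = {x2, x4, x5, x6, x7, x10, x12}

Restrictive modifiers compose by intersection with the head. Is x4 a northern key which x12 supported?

no

⟦which x12 supported⟧ = {x : ⟨x12, x⟩ ∈ ⟦supported⟧} = {x1, x2, x3, x4, x5, x8, x9, x10, x12}
⟦key⟧ = {x2, x5, x7, x8, x11}
… ∩ ⟦which x12 supported⟧ = {x2, x5, x7, x8, x11} ∩ {x1, x2, x3, x4, x5, x8, x9, x10, x12} = {x2, x5, x8}
… ∩ ⟦northern⟧ = {x2, x5, x8} ∩ {x2, x4, x5, x6, x7, x10, x12} = {x2, x5}
⟦northern key which x12 supported⟧ = {x2, x5}; x4 ∉ this set.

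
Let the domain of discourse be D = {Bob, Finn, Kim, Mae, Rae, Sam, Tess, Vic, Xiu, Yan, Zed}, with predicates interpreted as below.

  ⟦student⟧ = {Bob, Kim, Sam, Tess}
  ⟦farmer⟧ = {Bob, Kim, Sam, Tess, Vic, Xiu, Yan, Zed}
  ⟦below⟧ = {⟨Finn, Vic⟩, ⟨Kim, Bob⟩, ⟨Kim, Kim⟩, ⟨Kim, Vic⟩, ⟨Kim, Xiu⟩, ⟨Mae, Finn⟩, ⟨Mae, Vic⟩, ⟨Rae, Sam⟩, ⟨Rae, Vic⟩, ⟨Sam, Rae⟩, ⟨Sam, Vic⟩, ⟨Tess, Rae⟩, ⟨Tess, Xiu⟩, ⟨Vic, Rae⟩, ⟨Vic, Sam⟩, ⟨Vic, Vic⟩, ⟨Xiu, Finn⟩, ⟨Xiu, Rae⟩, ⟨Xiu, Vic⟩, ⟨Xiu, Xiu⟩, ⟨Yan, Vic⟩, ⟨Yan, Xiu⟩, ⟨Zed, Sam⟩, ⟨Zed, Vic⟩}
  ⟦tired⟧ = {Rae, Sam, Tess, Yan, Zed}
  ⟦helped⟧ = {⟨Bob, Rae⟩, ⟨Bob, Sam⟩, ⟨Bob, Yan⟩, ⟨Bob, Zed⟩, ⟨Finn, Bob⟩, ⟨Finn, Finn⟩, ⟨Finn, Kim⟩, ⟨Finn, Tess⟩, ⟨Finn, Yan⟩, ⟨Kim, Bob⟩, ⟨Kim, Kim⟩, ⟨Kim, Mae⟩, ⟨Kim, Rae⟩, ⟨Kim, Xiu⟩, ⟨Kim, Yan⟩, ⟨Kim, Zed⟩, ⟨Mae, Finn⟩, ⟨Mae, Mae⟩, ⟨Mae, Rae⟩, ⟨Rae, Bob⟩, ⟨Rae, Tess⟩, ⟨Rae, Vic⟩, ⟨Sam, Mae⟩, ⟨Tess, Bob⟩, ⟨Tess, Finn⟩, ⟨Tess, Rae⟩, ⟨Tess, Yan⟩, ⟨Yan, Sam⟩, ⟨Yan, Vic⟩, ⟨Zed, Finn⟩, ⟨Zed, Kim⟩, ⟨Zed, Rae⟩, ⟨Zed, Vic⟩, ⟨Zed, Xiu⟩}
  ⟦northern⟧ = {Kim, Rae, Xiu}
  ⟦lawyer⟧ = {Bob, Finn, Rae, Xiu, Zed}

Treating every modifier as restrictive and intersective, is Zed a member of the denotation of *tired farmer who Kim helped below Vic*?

⟦who Kim helped⟧ = {x : ⟨Kim, x⟩ ∈ ⟦helped⟧} = {Bob, Kim, Mae, Rae, Xiu, Yan, Zed}
⟦below Vic⟧ = {x : ⟨x, Vic⟩ ∈ ⟦below⟧} = {Finn, Kim, Mae, Rae, Sam, Vic, Xiu, Yan, Zed}
⟦farmer⟧ = {Bob, Kim, Sam, Tess, Vic, Xiu, Yan, Zed}
… ∩ ⟦who Kim helped⟧ = {Bob, Kim, Sam, Tess, Vic, Xiu, Yan, Zed} ∩ {Bob, Kim, Mae, Rae, Xiu, Yan, Zed} = {Bob, Kim, Xiu, Yan, Zed}
… ∩ ⟦below Vic⟧ = {Bob, Kim, Xiu, Yan, Zed} ∩ {Finn, Kim, Mae, Rae, Sam, Vic, Xiu, Yan, Zed} = {Kim, Xiu, Yan, Zed}
… ∩ ⟦tired⟧ = {Kim, Xiu, Yan, Zed} ∩ {Rae, Sam, Tess, Yan, Zed} = {Yan, Zed}
⟦tired farmer who Kim helped below Vic⟧ = {Yan, Zed}; Zed ∈ this set.

yes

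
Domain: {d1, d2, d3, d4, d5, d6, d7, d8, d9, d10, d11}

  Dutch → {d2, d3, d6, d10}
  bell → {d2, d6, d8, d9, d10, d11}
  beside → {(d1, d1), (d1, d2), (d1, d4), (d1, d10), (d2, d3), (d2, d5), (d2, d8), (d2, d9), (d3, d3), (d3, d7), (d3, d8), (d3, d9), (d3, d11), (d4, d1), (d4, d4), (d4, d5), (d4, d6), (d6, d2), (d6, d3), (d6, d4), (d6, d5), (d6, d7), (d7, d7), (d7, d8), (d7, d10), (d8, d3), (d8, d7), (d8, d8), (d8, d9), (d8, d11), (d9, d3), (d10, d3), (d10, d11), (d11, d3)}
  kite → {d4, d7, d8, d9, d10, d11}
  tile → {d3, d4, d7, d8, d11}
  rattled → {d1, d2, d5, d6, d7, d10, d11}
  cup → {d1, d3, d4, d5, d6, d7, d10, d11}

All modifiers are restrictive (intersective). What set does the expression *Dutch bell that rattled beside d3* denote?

⟦that rattled⟧ = ⟦rattled⟧ = {d1, d2, d5, d6, d7, d10, d11}
⟦beside d3⟧ = {x : ⟨x, d3⟩ ∈ ⟦beside⟧} = {d2, d3, d6, d8, d9, d10, d11}
⟦bell⟧ = {d2, d6, d8, d9, d10, d11}
… ∩ ⟦that rattled⟧ = {d2, d6, d8, d9, d10, d11} ∩ {d1, d2, d5, d6, d7, d10, d11} = {d2, d6, d10, d11}
… ∩ ⟦beside d3⟧ = {d2, d6, d10, d11} ∩ {d2, d3, d6, d8, d9, d10, d11} = {d2, d6, d10, d11}
… ∩ ⟦Dutch⟧ = {d2, d6, d10, d11} ∩ {d2, d3, d6, d10} = {d2, d6, d10}
So ⟦Dutch bell that rattled beside d3⟧ = {d2, d6, d10}.

{d2, d6, d10}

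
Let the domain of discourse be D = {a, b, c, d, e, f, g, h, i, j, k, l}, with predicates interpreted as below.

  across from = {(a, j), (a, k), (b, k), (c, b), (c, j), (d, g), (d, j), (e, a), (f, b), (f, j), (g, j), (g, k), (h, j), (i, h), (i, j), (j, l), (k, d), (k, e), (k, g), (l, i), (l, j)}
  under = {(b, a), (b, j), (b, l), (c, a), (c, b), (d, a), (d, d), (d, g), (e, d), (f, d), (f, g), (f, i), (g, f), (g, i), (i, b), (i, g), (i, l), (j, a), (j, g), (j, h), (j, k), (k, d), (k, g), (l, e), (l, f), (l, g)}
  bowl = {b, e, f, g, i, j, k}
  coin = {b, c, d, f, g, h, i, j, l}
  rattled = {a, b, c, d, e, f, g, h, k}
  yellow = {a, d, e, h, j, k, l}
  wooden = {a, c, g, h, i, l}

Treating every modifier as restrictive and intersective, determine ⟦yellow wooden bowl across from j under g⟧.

{ }

⟦across from j⟧ = {x : ⟨x, j⟩ ∈ ⟦across from⟧} = {a, c, d, f, g, h, i, l}
⟦under g⟧ = {x : ⟨x, g⟩ ∈ ⟦under⟧} = {d, f, i, j, k, l}
⟦bowl⟧ = {b, e, f, g, i, j, k}
… ∩ ⟦across from j⟧ = {b, e, f, g, i, j, k} ∩ {a, c, d, f, g, h, i, l} = {f, g, i}
… ∩ ⟦under g⟧ = {f, g, i} ∩ {d, f, i, j, k, l} = {f, i}
… ∩ ⟦yellow⟧ = {f, i} ∩ {a, d, e, h, j, k, l} = ∅
… ∩ ⟦wooden⟧ = ∅ ∩ {a, c, g, h, i, l} = ∅
So ⟦yellow wooden bowl across from j under g⟧ = { }.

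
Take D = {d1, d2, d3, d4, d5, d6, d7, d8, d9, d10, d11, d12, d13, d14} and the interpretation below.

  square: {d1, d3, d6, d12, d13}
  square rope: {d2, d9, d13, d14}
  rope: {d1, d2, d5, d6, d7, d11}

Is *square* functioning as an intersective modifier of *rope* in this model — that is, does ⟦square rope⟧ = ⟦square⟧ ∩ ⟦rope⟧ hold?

⟦square⟧ ∩ ⟦rope⟧ = {d1, d3, d6, d12, d13} ∩ {d1, d2, d5, d6, d7, d11} = {d1, d6}
Observed ⟦square rope⟧ = {d2, d9, d13, d14}.
These differ, so the modifier is not intersective in this model.

no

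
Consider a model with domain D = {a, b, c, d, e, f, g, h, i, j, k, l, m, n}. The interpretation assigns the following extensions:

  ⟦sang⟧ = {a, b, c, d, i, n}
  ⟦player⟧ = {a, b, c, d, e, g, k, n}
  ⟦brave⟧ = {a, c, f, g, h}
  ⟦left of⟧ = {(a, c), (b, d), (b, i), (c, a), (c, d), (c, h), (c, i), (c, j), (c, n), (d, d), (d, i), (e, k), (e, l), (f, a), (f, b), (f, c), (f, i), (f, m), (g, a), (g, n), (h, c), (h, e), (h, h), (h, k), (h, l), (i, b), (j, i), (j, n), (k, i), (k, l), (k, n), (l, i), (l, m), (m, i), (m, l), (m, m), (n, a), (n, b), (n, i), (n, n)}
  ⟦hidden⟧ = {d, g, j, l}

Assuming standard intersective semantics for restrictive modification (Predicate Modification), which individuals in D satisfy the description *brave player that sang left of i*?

{c}

⟦that sang⟧ = ⟦sang⟧ = {a, b, c, d, i, n}
⟦left of i⟧ = {x : ⟨x, i⟩ ∈ ⟦left of⟧} = {b, c, d, f, j, k, l, m, n}
⟦player⟧ = {a, b, c, d, e, g, k, n}
… ∩ ⟦that sang⟧ = {a, b, c, d, e, g, k, n} ∩ {a, b, c, d, i, n} = {a, b, c, d, n}
… ∩ ⟦left of i⟧ = {a, b, c, d, n} ∩ {b, c, d, f, j, k, l, m, n} = {b, c, d, n}
… ∩ ⟦brave⟧ = {b, c, d, n} ∩ {a, c, f, g, h} = {c}
So ⟦brave player that sang left of i⟧ = {c}.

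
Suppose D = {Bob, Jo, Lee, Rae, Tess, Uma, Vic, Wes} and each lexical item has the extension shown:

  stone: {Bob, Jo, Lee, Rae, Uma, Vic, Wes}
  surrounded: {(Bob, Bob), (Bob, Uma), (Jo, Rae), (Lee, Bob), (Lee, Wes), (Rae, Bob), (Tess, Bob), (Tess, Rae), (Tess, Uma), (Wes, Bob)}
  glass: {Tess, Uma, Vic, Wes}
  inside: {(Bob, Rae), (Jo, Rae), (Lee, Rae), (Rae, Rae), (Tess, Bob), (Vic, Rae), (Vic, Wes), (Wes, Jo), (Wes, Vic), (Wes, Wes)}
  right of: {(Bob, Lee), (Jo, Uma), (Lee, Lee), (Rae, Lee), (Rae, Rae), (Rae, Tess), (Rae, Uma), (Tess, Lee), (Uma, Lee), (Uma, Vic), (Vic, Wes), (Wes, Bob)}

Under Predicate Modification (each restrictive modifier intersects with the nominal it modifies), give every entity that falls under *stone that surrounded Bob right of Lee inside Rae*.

⟦that surrounded Bob⟧ = {x : ⟨x, Bob⟩ ∈ ⟦surrounded⟧} = {Bob, Lee, Rae, Tess, Wes}
⟦right of Lee⟧ = {x : ⟨x, Lee⟩ ∈ ⟦right of⟧} = {Bob, Lee, Rae, Tess, Uma}
⟦inside Rae⟧ = {x : ⟨x, Rae⟩ ∈ ⟦inside⟧} = {Bob, Jo, Lee, Rae, Vic}
⟦stone⟧ = {Bob, Jo, Lee, Rae, Uma, Vic, Wes}
… ∩ ⟦that surrounded Bob⟧ = {Bob, Jo, Lee, Rae, Uma, Vic, Wes} ∩ {Bob, Lee, Rae, Tess, Wes} = {Bob, Lee, Rae, Wes}
… ∩ ⟦right of Lee⟧ = {Bob, Lee, Rae, Wes} ∩ {Bob, Lee, Rae, Tess, Uma} = {Bob, Lee, Rae}
… ∩ ⟦inside Rae⟧ = {Bob, Lee, Rae} ∩ {Bob, Jo, Lee, Rae, Vic} = {Bob, Lee, Rae}
So ⟦stone that surrounded Bob right of Lee inside Rae⟧ = {Bob, Lee, Rae}.

{Bob, Lee, Rae}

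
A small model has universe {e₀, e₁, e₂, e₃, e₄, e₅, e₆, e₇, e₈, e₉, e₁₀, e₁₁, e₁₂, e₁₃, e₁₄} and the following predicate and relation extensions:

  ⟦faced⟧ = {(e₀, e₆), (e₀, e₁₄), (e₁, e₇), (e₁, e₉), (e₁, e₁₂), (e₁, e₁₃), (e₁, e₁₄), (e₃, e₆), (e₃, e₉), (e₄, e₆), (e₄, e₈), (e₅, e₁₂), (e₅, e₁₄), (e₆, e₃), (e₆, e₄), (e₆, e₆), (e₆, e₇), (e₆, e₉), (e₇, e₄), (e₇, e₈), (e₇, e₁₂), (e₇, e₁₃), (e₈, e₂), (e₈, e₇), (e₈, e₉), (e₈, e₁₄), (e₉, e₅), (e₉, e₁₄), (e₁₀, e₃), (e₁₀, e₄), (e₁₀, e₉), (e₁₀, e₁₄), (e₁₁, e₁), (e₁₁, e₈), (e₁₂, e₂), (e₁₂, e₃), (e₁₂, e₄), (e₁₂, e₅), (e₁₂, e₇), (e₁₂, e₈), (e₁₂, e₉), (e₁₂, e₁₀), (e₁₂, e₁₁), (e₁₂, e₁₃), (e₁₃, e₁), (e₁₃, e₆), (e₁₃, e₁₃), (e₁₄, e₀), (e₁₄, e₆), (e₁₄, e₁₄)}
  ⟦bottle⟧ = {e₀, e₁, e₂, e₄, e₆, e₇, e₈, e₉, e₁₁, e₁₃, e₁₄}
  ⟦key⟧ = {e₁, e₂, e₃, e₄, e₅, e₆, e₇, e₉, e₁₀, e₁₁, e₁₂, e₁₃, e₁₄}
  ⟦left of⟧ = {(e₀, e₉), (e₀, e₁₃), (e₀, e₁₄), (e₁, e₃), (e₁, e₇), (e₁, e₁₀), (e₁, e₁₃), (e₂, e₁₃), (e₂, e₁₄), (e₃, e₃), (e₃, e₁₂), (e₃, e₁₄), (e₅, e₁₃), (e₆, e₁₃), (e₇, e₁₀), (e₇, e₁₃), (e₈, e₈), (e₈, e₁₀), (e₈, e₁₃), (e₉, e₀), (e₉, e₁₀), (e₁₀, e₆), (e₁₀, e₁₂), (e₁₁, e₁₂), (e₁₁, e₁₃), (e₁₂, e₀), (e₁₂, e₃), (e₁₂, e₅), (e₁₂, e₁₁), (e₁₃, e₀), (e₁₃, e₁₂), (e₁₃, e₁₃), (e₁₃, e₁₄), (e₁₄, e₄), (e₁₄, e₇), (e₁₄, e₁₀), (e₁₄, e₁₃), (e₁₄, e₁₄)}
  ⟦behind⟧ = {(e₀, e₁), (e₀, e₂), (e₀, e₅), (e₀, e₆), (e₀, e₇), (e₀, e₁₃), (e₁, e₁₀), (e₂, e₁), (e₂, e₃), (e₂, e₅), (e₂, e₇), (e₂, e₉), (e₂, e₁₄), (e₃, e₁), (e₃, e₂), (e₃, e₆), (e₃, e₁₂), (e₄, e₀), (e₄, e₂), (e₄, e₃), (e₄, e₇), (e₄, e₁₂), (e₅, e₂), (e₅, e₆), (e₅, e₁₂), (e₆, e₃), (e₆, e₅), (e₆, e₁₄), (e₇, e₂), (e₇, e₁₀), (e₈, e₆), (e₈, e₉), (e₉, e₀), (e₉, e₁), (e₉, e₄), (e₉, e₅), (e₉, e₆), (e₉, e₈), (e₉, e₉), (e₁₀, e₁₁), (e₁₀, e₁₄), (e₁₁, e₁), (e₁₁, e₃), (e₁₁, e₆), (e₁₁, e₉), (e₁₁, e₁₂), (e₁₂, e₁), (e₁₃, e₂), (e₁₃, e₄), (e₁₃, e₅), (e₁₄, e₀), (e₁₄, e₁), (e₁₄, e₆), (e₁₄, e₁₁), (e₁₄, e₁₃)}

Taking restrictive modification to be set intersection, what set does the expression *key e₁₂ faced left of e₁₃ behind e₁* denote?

⟦e₁₂ faced⟧ = {x : ⟨e₁₂, x⟩ ∈ ⟦faced⟧} = {e₂, e₃, e₄, e₅, e₇, e₈, e₉, e₁₀, e₁₁, e₁₃}
⟦left of e₁₃⟧ = {x : ⟨x, e₁₃⟩ ∈ ⟦left of⟧} = {e₀, e₁, e₂, e₅, e₆, e₇, e₈, e₁₁, e₁₃, e₁₄}
⟦behind e₁⟧ = {x : ⟨x, e₁⟩ ∈ ⟦behind⟧} = {e₀, e₂, e₃, e₉, e₁₁, e₁₂, e₁₄}
⟦key⟧ = {e₁, e₂, e₃, e₄, e₅, e₆, e₇, e₉, e₁₀, e₁₁, e₁₂, e₁₃, e₁₄}
… ∩ ⟦e₁₂ faced⟧ = {e₁, e₂, e₃, e₄, e₅, e₆, e₇, e₉, e₁₀, e₁₁, e₁₂, e₁₃, e₁₄} ∩ {e₂, e₃, e₄, e₅, e₇, e₈, e₉, e₁₀, e₁₁, e₁₃} = {e₂, e₃, e₄, e₅, e₇, e₉, e₁₀, e₁₁, e₁₃}
… ∩ ⟦left of e₁₃⟧ = {e₂, e₃, e₄, e₅, e₇, e₉, e₁₀, e₁₁, e₁₃} ∩ {e₀, e₁, e₂, e₅, e₆, e₇, e₈, e₁₁, e₁₃, e₁₄} = {e₂, e₅, e₇, e₁₁, e₁₃}
… ∩ ⟦behind e₁⟧ = {e₂, e₅, e₇, e₁₁, e₁₃} ∩ {e₀, e₂, e₃, e₉, e₁₁, e₁₂, e₁₄} = {e₂, e₁₁}
So ⟦key e₁₂ faced left of e₁₃ behind e₁⟧ = {e₂, e₁₁}.

{e₂, e₁₁}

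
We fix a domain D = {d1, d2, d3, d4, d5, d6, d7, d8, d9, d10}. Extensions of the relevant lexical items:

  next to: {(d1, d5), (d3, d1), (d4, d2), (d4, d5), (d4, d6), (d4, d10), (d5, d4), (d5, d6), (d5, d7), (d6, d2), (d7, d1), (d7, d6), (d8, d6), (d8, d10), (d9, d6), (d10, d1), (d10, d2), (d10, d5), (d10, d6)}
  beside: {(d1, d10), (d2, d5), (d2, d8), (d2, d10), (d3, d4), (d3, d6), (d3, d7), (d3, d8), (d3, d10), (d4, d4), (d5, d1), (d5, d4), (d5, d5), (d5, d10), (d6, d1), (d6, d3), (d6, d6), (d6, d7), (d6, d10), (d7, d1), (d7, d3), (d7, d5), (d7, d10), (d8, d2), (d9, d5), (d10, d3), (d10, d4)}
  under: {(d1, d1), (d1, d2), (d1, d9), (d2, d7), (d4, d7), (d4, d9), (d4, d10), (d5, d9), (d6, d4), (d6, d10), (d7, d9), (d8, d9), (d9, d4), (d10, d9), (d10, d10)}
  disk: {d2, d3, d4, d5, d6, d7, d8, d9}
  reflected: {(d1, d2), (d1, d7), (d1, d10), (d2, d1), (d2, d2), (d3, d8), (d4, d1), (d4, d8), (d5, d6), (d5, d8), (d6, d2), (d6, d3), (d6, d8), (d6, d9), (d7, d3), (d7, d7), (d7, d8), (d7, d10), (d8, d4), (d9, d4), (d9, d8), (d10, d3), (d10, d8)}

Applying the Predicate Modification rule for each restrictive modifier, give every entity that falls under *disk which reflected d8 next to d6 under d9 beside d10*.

⟦which reflected d8⟧ = {x : ⟨x, d8⟩ ∈ ⟦reflected⟧} = {d3, d4, d5, d6, d7, d9, d10}
⟦next to d6⟧ = {x : ⟨x, d6⟩ ∈ ⟦next to⟧} = {d4, d5, d7, d8, d9, d10}
⟦under d9⟧ = {x : ⟨x, d9⟩ ∈ ⟦under⟧} = {d1, d4, d5, d7, d8, d10}
⟦beside d10⟧ = {x : ⟨x, d10⟩ ∈ ⟦beside⟧} = {d1, d2, d3, d5, d6, d7}
⟦disk⟧ = {d2, d3, d4, d5, d6, d7, d8, d9}
… ∩ ⟦which reflected d8⟧ = {d2, d3, d4, d5, d6, d7, d8, d9} ∩ {d3, d4, d5, d6, d7, d9, d10} = {d3, d4, d5, d6, d7, d9}
… ∩ ⟦next to d6⟧ = {d3, d4, d5, d6, d7, d9} ∩ {d4, d5, d7, d8, d9, d10} = {d4, d5, d7, d9}
… ∩ ⟦under d9⟧ = {d4, d5, d7, d9} ∩ {d1, d4, d5, d7, d8, d10} = {d4, d5, d7}
… ∩ ⟦beside d10⟧ = {d4, d5, d7} ∩ {d1, d2, d3, d5, d6, d7} = {d5, d7}
So ⟦disk which reflected d8 next to d6 under d9 beside d10⟧ = {d5, d7}.

{d5, d7}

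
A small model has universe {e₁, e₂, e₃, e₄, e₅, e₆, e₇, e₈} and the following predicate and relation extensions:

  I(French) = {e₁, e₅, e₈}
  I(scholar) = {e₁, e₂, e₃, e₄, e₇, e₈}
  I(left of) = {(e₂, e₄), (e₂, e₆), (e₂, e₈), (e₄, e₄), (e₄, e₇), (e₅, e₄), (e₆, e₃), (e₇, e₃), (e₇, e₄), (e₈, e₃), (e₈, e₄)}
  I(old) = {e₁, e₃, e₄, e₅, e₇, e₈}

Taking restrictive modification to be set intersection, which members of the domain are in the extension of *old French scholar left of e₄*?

{e₈}

⟦left of e₄⟧ = {x : ⟨x, e₄⟩ ∈ ⟦left of⟧} = {e₂, e₄, e₅, e₇, e₈}
⟦scholar⟧ = {e₁, e₂, e₃, e₄, e₇, e₈}
… ∩ ⟦left of e₄⟧ = {e₁, e₂, e₃, e₄, e₇, e₈} ∩ {e₂, e₄, e₅, e₇, e₈} = {e₂, e₄, e₇, e₈}
… ∩ ⟦old⟧ = {e₂, e₄, e₇, e₈} ∩ {e₁, e₃, e₄, e₅, e₇, e₈} = {e₄, e₇, e₈}
… ∩ ⟦French⟧ = {e₄, e₇, e₈} ∩ {e₁, e₅, e₈} = {e₈}
So ⟦old French scholar left of e₄⟧ = {e₈}.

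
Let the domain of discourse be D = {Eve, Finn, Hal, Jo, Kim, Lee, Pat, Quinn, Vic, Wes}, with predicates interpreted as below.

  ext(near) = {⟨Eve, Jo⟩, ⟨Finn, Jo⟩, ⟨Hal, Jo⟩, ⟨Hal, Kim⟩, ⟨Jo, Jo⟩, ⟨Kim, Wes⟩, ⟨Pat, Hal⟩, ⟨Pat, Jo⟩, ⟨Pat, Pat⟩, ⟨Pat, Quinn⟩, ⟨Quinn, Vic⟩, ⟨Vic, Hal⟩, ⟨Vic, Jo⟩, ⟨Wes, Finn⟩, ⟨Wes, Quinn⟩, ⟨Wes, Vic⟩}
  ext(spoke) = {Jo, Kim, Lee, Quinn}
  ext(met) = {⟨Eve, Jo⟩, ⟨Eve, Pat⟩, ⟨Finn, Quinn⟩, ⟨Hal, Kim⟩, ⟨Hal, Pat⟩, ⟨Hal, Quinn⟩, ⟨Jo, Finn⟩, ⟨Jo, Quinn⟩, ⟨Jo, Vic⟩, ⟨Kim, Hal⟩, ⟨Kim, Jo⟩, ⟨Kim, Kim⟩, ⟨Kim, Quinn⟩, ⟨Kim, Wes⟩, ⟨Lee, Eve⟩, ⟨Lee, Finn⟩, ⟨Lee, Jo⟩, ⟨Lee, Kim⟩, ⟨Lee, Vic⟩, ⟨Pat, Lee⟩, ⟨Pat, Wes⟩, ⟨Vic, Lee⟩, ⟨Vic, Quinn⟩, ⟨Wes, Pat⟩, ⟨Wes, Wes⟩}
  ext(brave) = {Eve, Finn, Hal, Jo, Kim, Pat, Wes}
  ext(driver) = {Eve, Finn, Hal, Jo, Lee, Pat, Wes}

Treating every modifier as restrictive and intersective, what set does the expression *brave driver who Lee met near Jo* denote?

{Eve, Finn, Jo}

⟦who Lee met⟧ = {x : ⟨Lee, x⟩ ∈ ⟦met⟧} = {Eve, Finn, Jo, Kim, Vic}
⟦near Jo⟧ = {x : ⟨x, Jo⟩ ∈ ⟦near⟧} = {Eve, Finn, Hal, Jo, Pat, Vic}
⟦driver⟧ = {Eve, Finn, Hal, Jo, Lee, Pat, Wes}
… ∩ ⟦who Lee met⟧ = {Eve, Finn, Hal, Jo, Lee, Pat, Wes} ∩ {Eve, Finn, Jo, Kim, Vic} = {Eve, Finn, Jo}
… ∩ ⟦near Jo⟧ = {Eve, Finn, Jo} ∩ {Eve, Finn, Hal, Jo, Pat, Vic} = {Eve, Finn, Jo}
… ∩ ⟦brave⟧ = {Eve, Finn, Jo} ∩ {Eve, Finn, Hal, Jo, Kim, Pat, Wes} = {Eve, Finn, Jo}
So ⟦brave driver who Lee met near Jo⟧ = {Eve, Finn, Jo}.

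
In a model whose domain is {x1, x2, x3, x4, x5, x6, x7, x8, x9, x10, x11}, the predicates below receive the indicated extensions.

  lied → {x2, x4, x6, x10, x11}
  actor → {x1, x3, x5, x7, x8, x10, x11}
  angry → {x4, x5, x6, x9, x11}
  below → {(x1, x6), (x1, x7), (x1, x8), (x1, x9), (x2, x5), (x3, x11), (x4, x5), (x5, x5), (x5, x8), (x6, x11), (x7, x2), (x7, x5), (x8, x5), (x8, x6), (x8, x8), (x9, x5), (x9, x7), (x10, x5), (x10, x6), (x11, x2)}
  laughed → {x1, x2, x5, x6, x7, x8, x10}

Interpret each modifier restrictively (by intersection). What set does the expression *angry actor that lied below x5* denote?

⟦that lied⟧ = ⟦lied⟧ = {x2, x4, x6, x10, x11}
⟦below x5⟧ = {x : ⟨x, x5⟩ ∈ ⟦below⟧} = {x2, x4, x5, x7, x8, x9, x10}
⟦actor⟧ = {x1, x3, x5, x7, x8, x10, x11}
… ∩ ⟦that lied⟧ = {x1, x3, x5, x7, x8, x10, x11} ∩ {x2, x4, x6, x10, x11} = {x10, x11}
… ∩ ⟦below x5⟧ = {x10, x11} ∩ {x2, x4, x5, x7, x8, x9, x10} = {x10}
… ∩ ⟦angry⟧ = {x10} ∩ {x4, x5, x6, x9, x11} = ∅
So ⟦angry actor that lied below x5⟧ = {}.

{}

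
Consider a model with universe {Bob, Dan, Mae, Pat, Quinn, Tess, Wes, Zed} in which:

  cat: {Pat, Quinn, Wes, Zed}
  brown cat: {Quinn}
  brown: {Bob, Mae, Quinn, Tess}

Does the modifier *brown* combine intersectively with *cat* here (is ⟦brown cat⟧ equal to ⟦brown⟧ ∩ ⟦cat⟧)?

⟦brown⟧ ∩ ⟦cat⟧ = {Bob, Mae, Quinn, Tess} ∩ {Pat, Quinn, Wes, Zed} = {Quinn}
Observed ⟦brown cat⟧ = {Quinn}.
These coincide, so the modifier is intersective here.

yes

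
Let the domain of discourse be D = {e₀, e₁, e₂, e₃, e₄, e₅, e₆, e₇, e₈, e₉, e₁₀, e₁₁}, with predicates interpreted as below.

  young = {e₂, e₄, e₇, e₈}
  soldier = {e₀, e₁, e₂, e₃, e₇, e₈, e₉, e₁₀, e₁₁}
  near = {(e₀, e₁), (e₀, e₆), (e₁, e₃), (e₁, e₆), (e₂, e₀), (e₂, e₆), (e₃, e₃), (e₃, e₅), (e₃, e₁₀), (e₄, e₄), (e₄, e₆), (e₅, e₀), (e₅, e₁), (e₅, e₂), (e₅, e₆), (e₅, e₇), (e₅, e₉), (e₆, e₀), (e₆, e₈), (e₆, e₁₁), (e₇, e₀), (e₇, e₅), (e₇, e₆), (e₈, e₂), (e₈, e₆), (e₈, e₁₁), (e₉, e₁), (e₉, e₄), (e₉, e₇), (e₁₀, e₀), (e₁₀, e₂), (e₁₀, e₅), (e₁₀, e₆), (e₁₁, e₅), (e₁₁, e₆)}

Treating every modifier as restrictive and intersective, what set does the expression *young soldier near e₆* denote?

⟦near e₆⟧ = {x : ⟨x, e₆⟩ ∈ ⟦near⟧} = {e₀, e₁, e₂, e₄, e₅, e₇, e₈, e₁₀, e₁₁}
⟦soldier⟧ = {e₀, e₁, e₂, e₃, e₇, e₈, e₉, e₁₀, e₁₁}
… ∩ ⟦near e₆⟧ = {e₀, e₁, e₂, e₃, e₇, e₈, e₉, e₁₀, e₁₁} ∩ {e₀, e₁, e₂, e₄, e₅, e₇, e₈, e₁₀, e₁₁} = {e₀, e₁, e₂, e₇, e₈, e₁₀, e₁₁}
… ∩ ⟦young⟧ = {e₀, e₁, e₂, e₇, e₈, e₁₀, e₁₁} ∩ {e₂, e₄, e₇, e₈} = {e₂, e₇, e₈}
So ⟦young soldier near e₆⟧ = {e₂, e₇, e₈}.

{e₂, e₇, e₈}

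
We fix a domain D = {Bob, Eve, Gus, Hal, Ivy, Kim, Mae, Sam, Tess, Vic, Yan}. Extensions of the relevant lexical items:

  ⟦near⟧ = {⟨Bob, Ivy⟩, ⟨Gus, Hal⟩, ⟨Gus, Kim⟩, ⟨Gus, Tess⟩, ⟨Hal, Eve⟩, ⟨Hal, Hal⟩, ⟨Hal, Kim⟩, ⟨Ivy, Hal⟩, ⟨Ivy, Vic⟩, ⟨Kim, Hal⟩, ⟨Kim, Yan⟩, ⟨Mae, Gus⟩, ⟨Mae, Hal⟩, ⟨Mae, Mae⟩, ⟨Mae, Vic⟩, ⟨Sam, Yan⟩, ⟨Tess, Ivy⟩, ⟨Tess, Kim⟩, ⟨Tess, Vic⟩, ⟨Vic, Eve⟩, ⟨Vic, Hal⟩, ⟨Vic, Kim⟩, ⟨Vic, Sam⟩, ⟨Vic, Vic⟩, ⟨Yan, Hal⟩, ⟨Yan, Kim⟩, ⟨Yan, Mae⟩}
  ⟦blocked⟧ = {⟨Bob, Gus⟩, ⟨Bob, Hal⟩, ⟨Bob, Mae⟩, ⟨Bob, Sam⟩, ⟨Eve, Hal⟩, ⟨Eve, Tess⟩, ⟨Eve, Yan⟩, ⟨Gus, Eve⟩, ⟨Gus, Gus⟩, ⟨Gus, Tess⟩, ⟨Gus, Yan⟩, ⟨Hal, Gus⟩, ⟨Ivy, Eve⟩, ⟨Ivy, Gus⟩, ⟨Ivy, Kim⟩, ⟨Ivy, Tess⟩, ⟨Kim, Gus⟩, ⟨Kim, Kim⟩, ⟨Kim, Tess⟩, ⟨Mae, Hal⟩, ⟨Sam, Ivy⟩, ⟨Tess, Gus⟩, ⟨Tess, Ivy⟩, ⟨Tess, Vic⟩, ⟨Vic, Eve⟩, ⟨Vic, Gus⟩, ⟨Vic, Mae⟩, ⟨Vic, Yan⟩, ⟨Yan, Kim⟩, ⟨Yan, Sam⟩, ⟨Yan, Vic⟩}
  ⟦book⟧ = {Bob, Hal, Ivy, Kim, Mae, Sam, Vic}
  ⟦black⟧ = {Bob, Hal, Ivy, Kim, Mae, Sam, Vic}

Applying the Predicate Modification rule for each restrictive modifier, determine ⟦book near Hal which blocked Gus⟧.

⟦near Hal⟧ = {x : ⟨x, Hal⟩ ∈ ⟦near⟧} = {Gus, Hal, Ivy, Kim, Mae, Vic, Yan}
⟦which blocked Gus⟧ = {x : ⟨x, Gus⟩ ∈ ⟦blocked⟧} = {Bob, Gus, Hal, Ivy, Kim, Tess, Vic}
⟦book⟧ = {Bob, Hal, Ivy, Kim, Mae, Sam, Vic}
… ∩ ⟦near Hal⟧ = {Bob, Hal, Ivy, Kim, Mae, Sam, Vic} ∩ {Gus, Hal, Ivy, Kim, Mae, Vic, Yan} = {Hal, Ivy, Kim, Mae, Vic}
… ∩ ⟦which blocked Gus⟧ = {Hal, Ivy, Kim, Mae, Vic} ∩ {Bob, Gus, Hal, Ivy, Kim, Tess, Vic} = {Hal, Ivy, Kim, Vic}
So ⟦book near Hal which blocked Gus⟧ = {Hal, Ivy, Kim, Vic}.

{Hal, Ivy, Kim, Vic}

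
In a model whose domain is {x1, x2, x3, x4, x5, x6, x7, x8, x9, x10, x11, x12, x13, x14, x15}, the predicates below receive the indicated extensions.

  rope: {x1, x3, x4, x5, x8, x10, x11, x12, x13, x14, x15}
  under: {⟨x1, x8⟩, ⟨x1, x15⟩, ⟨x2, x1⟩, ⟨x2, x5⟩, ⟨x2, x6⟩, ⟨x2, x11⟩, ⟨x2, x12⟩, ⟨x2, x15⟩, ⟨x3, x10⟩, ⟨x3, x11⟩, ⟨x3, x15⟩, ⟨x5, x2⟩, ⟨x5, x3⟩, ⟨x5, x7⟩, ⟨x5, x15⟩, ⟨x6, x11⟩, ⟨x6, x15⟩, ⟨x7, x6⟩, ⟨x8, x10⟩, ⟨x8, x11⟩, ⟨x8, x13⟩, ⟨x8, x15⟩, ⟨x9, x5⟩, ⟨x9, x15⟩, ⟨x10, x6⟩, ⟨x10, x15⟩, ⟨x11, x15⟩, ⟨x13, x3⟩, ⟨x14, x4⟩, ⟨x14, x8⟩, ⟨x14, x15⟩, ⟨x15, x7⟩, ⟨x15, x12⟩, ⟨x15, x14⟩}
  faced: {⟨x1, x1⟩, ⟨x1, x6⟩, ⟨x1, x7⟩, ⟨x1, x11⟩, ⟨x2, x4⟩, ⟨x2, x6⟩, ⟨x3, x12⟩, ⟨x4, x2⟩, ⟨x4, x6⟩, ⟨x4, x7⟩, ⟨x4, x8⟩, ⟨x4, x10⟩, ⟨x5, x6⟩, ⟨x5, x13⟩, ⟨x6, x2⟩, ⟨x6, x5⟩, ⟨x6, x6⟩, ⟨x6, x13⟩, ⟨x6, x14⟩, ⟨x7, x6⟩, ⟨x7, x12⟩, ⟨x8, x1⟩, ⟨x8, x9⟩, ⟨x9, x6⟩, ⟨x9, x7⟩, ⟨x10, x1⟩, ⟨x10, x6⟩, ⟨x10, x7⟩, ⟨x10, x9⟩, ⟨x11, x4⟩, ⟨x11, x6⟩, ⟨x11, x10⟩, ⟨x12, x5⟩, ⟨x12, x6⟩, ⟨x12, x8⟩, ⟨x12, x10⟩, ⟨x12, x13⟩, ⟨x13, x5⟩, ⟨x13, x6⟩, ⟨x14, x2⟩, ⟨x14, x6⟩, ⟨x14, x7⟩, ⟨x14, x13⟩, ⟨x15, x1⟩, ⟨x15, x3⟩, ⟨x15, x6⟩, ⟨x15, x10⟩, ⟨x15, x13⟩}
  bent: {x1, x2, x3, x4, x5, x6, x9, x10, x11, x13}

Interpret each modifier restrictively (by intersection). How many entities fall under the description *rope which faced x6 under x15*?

5

⟦which faced x6⟧ = {x : ⟨x, x6⟩ ∈ ⟦faced⟧} = {x1, x2, x4, x5, x6, x7, x9, x10, x11, x12, x13, x14, x15}
⟦under x15⟧ = {x : ⟨x, x15⟩ ∈ ⟦under⟧} = {x1, x2, x3, x5, x6, x8, x9, x10, x11, x14}
⟦rope⟧ = {x1, x3, x4, x5, x8, x10, x11, x12, x13, x14, x15}
… ∩ ⟦which faced x6⟧ = {x1, x3, x4, x5, x8, x10, x11, x12, x13, x14, x15} ∩ {x1, x2, x4, x5, x6, x7, x9, x10, x11, x12, x13, x14, x15} = {x1, x4, x5, x10, x11, x12, x13, x14, x15}
… ∩ ⟦under x15⟧ = {x1, x4, x5, x10, x11, x12, x13, x14, x15} ∩ {x1, x2, x3, x5, x6, x8, x9, x10, x11, x14} = {x1, x5, x10, x11, x14}
⟦rope which faced x6 under x15⟧ = {x1, x5, x10, x11, x14}, so the cardinality is 5.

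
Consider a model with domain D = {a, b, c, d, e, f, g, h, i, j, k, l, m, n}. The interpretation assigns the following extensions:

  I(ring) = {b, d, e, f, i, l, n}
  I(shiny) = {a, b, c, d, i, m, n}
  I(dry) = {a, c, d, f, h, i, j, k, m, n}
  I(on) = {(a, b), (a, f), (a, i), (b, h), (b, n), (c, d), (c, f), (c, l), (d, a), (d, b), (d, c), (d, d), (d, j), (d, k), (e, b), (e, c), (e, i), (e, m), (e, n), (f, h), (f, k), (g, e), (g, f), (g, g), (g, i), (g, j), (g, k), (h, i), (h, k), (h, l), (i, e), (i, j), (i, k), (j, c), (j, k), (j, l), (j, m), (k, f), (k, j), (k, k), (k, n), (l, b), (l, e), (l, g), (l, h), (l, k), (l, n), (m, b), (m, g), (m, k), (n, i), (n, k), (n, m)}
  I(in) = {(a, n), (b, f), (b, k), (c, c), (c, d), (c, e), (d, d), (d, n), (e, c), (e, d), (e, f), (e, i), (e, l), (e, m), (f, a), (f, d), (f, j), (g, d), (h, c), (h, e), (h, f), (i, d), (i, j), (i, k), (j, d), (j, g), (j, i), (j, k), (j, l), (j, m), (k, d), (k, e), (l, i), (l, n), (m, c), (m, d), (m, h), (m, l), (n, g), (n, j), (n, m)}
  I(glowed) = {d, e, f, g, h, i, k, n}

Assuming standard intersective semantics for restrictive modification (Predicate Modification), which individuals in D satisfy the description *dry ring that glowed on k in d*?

⟦that glowed⟧ = ⟦glowed⟧ = {d, e, f, g, h, i, k, n}
⟦on k⟧ = {x : ⟨x, k⟩ ∈ ⟦on⟧} = {d, f, g, h, i, j, k, l, m, n}
⟦in d⟧ = {x : ⟨x, d⟩ ∈ ⟦in⟧} = {c, d, e, f, g, i, j, k, m}
⟦ring⟧ = {b, d, e, f, i, l, n}
… ∩ ⟦that glowed⟧ = {b, d, e, f, i, l, n} ∩ {d, e, f, g, h, i, k, n} = {d, e, f, i, n}
… ∩ ⟦on k⟧ = {d, e, f, i, n} ∩ {d, f, g, h, i, j, k, l, m, n} = {d, f, i, n}
… ∩ ⟦in d⟧ = {d, f, i, n} ∩ {c, d, e, f, g, i, j, k, m} = {d, f, i}
… ∩ ⟦dry⟧ = {d, f, i} ∩ {a, c, d, f, h, i, j, k, m, n} = {d, f, i}
So ⟦dry ring that glowed on k in d⟧ = {d, f, i}.

{d, f, i}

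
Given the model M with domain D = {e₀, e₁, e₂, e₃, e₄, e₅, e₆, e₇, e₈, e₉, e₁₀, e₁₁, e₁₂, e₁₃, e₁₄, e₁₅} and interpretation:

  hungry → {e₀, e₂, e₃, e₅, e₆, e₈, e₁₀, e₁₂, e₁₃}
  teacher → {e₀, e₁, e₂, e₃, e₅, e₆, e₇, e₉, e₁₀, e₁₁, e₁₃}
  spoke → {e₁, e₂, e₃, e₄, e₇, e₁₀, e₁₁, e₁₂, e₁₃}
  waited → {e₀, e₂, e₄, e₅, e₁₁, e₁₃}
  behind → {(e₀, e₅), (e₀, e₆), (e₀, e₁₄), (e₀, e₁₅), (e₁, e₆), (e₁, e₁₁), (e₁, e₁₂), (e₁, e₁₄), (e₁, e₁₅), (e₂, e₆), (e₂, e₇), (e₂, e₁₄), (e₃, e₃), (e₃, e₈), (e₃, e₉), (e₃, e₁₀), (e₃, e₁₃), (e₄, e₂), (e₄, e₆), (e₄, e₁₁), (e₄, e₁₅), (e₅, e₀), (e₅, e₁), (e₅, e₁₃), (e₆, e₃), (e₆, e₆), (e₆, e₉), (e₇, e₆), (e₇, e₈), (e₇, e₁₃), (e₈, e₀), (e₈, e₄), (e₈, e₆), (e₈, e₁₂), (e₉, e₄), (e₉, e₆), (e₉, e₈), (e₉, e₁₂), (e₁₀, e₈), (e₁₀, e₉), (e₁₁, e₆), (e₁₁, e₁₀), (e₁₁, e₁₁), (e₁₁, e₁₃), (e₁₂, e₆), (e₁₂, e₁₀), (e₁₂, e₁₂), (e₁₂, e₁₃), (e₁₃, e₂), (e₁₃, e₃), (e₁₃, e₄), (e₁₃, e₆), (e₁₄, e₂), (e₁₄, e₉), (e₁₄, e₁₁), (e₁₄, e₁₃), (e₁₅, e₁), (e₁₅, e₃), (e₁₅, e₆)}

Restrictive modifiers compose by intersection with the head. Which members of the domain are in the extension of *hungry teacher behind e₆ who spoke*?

{e₂, e₁₃}

⟦behind e₆⟧ = {x : ⟨x, e₆⟩ ∈ ⟦behind⟧} = {e₀, e₁, e₂, e₄, e₆, e₇, e₈, e₉, e₁₁, e₁₂, e₁₃, e₁₅}
⟦who spoke⟧ = ⟦spoke⟧ = {e₁, e₂, e₃, e₄, e₇, e₁₀, e₁₁, e₁₂, e₁₃}
⟦teacher⟧ = {e₀, e₁, e₂, e₃, e₅, e₆, e₇, e₉, e₁₀, e₁₁, e₁₃}
… ∩ ⟦behind e₆⟧ = {e₀, e₁, e₂, e₃, e₅, e₆, e₇, e₉, e₁₀, e₁₁, e₁₃} ∩ {e₀, e₁, e₂, e₄, e₆, e₇, e₈, e₉, e₁₁, e₁₂, e₁₃, e₁₅} = {e₀, e₁, e₂, e₆, e₇, e₉, e₁₁, e₁₃}
… ∩ ⟦who spoke⟧ = {e₀, e₁, e₂, e₆, e₇, e₉, e₁₁, e₁₃} ∩ {e₁, e₂, e₃, e₄, e₇, e₁₀, e₁₁, e₁₂, e₁₃} = {e₁, e₂, e₇, e₁₁, e₁₃}
… ∩ ⟦hungry⟧ = {e₁, e₂, e₇, e₁₁, e₁₃} ∩ {e₀, e₂, e₃, e₅, e₆, e₈, e₁₀, e₁₂, e₁₃} = {e₂, e₁₃}
So ⟦hungry teacher behind e₆ who spoke⟧ = {e₂, e₁₃}.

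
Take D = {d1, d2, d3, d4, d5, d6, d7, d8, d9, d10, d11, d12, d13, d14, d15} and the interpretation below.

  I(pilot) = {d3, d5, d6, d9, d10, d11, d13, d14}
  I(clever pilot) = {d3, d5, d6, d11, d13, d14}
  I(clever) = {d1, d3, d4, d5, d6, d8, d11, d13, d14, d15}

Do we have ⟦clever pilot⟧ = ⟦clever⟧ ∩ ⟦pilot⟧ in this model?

⟦clever⟧ ∩ ⟦pilot⟧ = {d1, d3, d4, d5, d6, d8, d11, d13, d14, d15} ∩ {d3, d5, d6, d9, d10, d11, d13, d14} = {d3, d5, d6, d11, d13, d14}
Observed ⟦clever pilot⟧ = {d3, d5, d6, d11, d13, d14}.
These coincide, so the modifier is intersective here.

yes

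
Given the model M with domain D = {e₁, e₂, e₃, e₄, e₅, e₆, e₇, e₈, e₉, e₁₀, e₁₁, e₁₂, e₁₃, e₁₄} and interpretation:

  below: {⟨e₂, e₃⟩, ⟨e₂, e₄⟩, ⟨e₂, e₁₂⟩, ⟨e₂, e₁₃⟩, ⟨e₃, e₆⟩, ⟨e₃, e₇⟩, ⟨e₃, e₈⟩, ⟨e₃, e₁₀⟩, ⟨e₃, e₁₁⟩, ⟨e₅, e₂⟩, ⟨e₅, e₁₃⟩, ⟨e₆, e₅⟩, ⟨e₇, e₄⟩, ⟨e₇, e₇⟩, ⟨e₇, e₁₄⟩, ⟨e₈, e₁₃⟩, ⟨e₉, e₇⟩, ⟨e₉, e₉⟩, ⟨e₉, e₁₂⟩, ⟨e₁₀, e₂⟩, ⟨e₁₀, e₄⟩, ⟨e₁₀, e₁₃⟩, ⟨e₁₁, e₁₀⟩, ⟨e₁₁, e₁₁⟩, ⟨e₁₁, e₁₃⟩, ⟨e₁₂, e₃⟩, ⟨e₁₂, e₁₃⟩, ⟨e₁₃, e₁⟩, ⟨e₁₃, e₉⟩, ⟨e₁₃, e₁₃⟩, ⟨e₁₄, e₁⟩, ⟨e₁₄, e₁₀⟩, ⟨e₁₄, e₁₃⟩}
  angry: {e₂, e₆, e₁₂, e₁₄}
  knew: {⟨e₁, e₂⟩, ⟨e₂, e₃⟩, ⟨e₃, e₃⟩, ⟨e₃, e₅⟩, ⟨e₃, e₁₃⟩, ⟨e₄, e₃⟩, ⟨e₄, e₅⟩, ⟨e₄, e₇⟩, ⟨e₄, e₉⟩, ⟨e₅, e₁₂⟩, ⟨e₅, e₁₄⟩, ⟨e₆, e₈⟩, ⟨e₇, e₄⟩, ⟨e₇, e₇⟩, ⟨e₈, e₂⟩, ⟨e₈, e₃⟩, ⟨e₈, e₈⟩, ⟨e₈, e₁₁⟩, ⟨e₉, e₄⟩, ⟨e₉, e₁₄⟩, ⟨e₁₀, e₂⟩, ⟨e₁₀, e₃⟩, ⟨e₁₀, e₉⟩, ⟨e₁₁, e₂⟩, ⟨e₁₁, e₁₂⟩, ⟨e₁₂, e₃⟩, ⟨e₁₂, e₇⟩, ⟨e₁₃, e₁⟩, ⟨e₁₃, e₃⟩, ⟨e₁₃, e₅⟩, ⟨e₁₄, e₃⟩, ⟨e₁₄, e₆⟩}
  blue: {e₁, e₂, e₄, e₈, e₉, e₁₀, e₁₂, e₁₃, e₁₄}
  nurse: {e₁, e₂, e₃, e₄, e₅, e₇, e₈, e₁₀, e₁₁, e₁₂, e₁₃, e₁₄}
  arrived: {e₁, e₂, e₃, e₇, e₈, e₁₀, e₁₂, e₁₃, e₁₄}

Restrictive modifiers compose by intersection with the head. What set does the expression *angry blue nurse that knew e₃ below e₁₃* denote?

⟦that knew e₃⟧ = {x : ⟨x, e₃⟩ ∈ ⟦knew⟧} = {e₂, e₃, e₄, e₈, e₁₀, e₁₂, e₁₃, e₁₄}
⟦below e₁₃⟧ = {x : ⟨x, e₁₃⟩ ∈ ⟦below⟧} = {e₂, e₅, e₈, e₁₀, e₁₁, e₁₂, e₁₃, e₁₄}
⟦nurse⟧ = {e₁, e₂, e₃, e₄, e₅, e₇, e₈, e₁₀, e₁₁, e₁₂, e₁₃, e₁₄}
… ∩ ⟦that knew e₃⟧ = {e₁, e₂, e₃, e₄, e₅, e₇, e₈, e₁₀, e₁₁, e₁₂, e₁₃, e₁₄} ∩ {e₂, e₃, e₄, e₈, e₁₀, e₁₂, e₁₃, e₁₄} = {e₂, e₃, e₄, e₈, e₁₀, e₁₂, e₁₃, e₁₄}
… ∩ ⟦below e₁₃⟧ = {e₂, e₃, e₄, e₈, e₁₀, e₁₂, e₁₃, e₁₄} ∩ {e₂, e₅, e₈, e₁₀, e₁₁, e₁₂, e₁₃, e₁₄} = {e₂, e₈, e₁₀, e₁₂, e₁₃, e₁₄}
… ∩ ⟦angry⟧ = {e₂, e₈, e₁₀, e₁₂, e₁₃, e₁₄} ∩ {e₂, e₆, e₁₂, e₁₄} = {e₂, e₁₂, e₁₄}
… ∩ ⟦blue⟧ = {e₂, e₁₂, e₁₄} ∩ {e₁, e₂, e₄, e₈, e₉, e₁₀, e₁₂, e₁₃, e₁₄} = {e₂, e₁₂, e₁₄}
So ⟦angry blue nurse that knew e₃ below e₁₃⟧ = {e₂, e₁₂, e₁₄}.

{e₂, e₁₂, e₁₄}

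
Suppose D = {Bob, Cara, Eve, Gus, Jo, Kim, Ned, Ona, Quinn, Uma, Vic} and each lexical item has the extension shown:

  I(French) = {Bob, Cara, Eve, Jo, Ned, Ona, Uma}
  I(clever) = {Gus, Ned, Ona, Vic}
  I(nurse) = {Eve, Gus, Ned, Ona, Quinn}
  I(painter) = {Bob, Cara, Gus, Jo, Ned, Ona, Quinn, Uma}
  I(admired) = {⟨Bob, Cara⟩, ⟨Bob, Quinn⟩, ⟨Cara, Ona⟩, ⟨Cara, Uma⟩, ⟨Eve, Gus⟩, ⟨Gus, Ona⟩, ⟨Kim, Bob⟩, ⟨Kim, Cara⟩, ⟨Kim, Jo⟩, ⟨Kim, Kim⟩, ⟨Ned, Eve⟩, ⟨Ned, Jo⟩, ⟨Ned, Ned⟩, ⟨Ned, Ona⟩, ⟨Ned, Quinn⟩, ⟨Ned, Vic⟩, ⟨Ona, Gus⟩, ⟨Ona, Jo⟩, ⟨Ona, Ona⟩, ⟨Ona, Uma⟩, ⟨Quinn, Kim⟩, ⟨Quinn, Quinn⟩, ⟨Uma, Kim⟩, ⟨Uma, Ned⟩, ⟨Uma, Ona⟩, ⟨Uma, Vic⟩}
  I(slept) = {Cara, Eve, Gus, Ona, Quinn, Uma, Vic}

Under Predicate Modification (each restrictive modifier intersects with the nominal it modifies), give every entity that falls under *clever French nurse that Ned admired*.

⟦that Ned admired⟧ = {x : ⟨Ned, x⟩ ∈ ⟦admired⟧} = {Eve, Jo, Ned, Ona, Quinn, Vic}
⟦nurse⟧ = {Eve, Gus, Ned, Ona, Quinn}
… ∩ ⟦that Ned admired⟧ = {Eve, Gus, Ned, Ona, Quinn} ∩ {Eve, Jo, Ned, Ona, Quinn, Vic} = {Eve, Ned, Ona, Quinn}
… ∩ ⟦clever⟧ = {Eve, Ned, Ona, Quinn} ∩ {Gus, Ned, Ona, Vic} = {Ned, Ona}
… ∩ ⟦French⟧ = {Ned, Ona} ∩ {Bob, Cara, Eve, Jo, Ned, Ona, Uma} = {Ned, Ona}
So ⟦clever French nurse that Ned admired⟧ = {Ned, Ona}.

{Ned, Ona}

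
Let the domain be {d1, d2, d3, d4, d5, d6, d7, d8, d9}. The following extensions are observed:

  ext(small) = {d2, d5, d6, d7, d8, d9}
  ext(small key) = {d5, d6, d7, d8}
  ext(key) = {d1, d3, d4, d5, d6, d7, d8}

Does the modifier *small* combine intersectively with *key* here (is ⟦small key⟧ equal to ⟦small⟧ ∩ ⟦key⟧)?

yes

⟦small⟧ ∩ ⟦key⟧ = {d2, d5, d6, d7, d8, d9} ∩ {d1, d3, d4, d5, d6, d7, d8} = {d5, d6, d7, d8}
Observed ⟦small key⟧ = {d5, d6, d7, d8}.
These coincide, so the modifier is intersective here.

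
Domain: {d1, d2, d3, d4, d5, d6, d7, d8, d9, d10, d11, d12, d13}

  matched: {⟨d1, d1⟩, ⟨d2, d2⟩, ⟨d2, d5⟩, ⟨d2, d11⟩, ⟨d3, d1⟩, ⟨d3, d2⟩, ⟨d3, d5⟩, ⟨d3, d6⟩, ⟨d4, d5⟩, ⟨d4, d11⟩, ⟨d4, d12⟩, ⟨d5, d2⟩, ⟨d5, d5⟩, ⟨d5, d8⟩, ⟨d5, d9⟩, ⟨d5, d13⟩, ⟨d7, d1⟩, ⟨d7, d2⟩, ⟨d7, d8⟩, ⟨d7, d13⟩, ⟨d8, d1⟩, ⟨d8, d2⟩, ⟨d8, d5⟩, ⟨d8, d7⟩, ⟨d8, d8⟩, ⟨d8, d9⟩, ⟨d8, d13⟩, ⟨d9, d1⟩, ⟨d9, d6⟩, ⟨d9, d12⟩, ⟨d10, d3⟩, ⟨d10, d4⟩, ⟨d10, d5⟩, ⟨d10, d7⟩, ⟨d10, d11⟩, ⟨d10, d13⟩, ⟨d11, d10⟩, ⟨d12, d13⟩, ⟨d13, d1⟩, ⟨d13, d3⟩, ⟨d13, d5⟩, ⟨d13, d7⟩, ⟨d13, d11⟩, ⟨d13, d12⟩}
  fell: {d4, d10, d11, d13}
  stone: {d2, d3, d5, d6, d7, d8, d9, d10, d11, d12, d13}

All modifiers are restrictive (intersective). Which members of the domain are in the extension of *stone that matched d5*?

⟦that matched d5⟧ = {x : ⟨x, d5⟩ ∈ ⟦matched⟧} = {d2, d3, d4, d5, d8, d10, d13}
⟦stone⟧ = {d2, d3, d5, d6, d7, d8, d9, d10, d11, d12, d13}
… ∩ ⟦that matched d5⟧ = {d2, d3, d5, d6, d7, d8, d9, d10, d11, d12, d13} ∩ {d2, d3, d4, d5, d8, d10, d13} = {d2, d3, d5, d8, d10, d13}
So ⟦stone that matched d5⟧ = {d2, d3, d5, d8, d10, d13}.

{d2, d3, d5, d8, d10, d13}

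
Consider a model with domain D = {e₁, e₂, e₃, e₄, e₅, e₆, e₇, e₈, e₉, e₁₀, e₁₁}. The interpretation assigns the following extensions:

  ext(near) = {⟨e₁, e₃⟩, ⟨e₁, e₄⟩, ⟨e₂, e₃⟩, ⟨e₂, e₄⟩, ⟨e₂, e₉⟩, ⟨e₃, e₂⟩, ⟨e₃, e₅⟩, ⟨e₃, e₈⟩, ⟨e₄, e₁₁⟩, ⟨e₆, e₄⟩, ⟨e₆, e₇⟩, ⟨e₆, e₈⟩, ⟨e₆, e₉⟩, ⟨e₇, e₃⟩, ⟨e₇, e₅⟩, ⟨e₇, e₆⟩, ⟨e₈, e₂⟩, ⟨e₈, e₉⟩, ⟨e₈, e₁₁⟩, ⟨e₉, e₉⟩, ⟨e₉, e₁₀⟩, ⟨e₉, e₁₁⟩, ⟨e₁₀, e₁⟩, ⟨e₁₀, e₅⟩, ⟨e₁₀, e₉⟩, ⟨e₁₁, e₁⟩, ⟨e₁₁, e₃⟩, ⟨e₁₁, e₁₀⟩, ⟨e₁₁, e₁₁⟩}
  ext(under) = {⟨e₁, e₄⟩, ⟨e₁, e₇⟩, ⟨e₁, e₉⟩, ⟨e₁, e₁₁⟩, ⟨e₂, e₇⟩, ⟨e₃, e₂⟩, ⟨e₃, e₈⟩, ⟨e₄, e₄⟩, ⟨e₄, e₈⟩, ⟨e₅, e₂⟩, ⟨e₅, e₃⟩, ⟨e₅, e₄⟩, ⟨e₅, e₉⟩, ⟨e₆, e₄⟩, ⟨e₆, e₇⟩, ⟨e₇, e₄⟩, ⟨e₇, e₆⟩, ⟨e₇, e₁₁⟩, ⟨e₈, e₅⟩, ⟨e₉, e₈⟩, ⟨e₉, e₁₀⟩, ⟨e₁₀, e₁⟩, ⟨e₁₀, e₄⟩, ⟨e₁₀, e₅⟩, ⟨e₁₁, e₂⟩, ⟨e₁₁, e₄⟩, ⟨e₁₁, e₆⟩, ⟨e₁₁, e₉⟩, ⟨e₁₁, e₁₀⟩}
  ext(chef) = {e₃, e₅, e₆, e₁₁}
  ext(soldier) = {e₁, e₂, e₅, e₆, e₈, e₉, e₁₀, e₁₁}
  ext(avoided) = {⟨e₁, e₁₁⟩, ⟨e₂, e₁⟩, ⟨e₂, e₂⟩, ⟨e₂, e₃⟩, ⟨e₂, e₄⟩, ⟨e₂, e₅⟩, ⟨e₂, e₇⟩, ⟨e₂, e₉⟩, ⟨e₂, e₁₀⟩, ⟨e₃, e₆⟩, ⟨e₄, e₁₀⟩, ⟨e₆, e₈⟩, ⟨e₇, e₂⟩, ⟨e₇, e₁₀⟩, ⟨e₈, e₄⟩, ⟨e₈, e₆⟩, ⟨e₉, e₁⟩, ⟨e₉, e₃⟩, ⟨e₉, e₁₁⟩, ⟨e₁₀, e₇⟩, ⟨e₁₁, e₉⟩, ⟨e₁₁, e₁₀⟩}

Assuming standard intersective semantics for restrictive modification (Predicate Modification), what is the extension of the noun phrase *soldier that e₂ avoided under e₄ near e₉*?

⟦that e₂ avoided⟧ = {x : ⟨e₂, x⟩ ∈ ⟦avoided⟧} = {e₁, e₂, e₃, e₄, e₅, e₇, e₉, e₁₀}
⟦under e₄⟧ = {x : ⟨x, e₄⟩ ∈ ⟦under⟧} = {e₁, e₄, e₅, e₆, e₇, e₁₀, e₁₁}
⟦near e₉⟧ = {x : ⟨x, e₉⟩ ∈ ⟦near⟧} = {e₂, e₆, e₈, e₉, e₁₀}
⟦soldier⟧ = {e₁, e₂, e₅, e₆, e₈, e₉, e₁₀, e₁₁}
… ∩ ⟦that e₂ avoided⟧ = {e₁, e₂, e₅, e₆, e₈, e₉, e₁₀, e₁₁} ∩ {e₁, e₂, e₃, e₄, e₅, e₇, e₉, e₁₀} = {e₁, e₂, e₅, e₉, e₁₀}
… ∩ ⟦under e₄⟧ = {e₁, e₂, e₅, e₉, e₁₀} ∩ {e₁, e₄, e₅, e₆, e₇, e₁₀, e₁₁} = {e₁, e₅, e₁₀}
… ∩ ⟦near e₉⟧ = {e₁, e₅, e₁₀} ∩ {e₂, e₆, e₈, e₉, e₁₀} = {e₁₀}
So ⟦soldier that e₂ avoided under e₄ near e₉⟧ = {e₁₀}.

{e₁₀}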